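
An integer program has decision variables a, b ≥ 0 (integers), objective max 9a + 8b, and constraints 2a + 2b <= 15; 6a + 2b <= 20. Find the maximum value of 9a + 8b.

Relaxing integrality, the LP optimum is 61.25 at (a,b) = (1.25, 6.25), which is not an integer point.
(a,b)=(1,6): 2·1+2·6=14≤15, 6·1+2·6=18≤20, objective 57.
(a,b)=(0,7): 2·0+2·7=14≤15, 6·0+2·7=14≤20, objective 56.
(a,b)=(1,5): 2·1+2·5=12≤15, 6·1+2·5=16≤20, objective 49.
The best lattice point is (1,6), giving 57.

57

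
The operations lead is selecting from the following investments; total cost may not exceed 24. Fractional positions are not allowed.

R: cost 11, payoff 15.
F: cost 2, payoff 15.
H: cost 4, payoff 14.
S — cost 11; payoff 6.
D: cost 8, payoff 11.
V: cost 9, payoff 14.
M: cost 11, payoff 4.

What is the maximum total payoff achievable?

Treat it as a binary knapsack problem.
Allowing fractional choices, the relaxed optimum would be about 55.4, but investments are indivisible.
R + F + H: cost 11 + 2 + 4 = 17 ≤ 24, payoff 15 + 15 + 14 = 44.
R + F + V: cost 11 + 2 + 9 = 22 ≤ 24, payoff 15 + 15 + 14 = 44.
F + H + D + V: cost 2 + 4 + 8 + 9 = 23 ≤ 24, payoff 15 + 14 + 11 + 14 = 54.
Best is F, H, D, and V with total payoff 54.

54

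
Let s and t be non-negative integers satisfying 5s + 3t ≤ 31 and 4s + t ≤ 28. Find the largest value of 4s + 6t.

(s,t)=(0,10) is feasible, giving 60.
(s,t)=(0,9) is feasible, giving 54.
No feasible integer point exceeds 60.

60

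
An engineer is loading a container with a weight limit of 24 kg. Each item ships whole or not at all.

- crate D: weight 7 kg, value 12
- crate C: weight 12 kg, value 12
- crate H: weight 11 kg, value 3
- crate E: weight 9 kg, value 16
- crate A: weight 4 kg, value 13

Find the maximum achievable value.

Allowing fractional choices, the relaxed optimum would be about 45.0, but items are indivisible.
crate D + crate E + crate A: weight 7 + 9 + 4 = 20 ≤ 24, value 12 + 16 + 13 = 41.
crate D + crate C + crate A: weight 7 + 12 + 4 = 23 ≤ 24, value 12 + 12 + 13 = 37.
Best is crate D, crate E, and crate A with total value 41.

41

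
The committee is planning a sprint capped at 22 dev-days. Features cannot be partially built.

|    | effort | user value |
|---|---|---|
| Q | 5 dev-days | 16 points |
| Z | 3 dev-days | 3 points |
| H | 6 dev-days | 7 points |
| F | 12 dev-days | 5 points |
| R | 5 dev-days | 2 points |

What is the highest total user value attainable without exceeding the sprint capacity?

Take Q, Z, H, and R: effort 5 + 3 + 6 + 5 = 19 ≤ 22, user value 16 + 3 + 7 + 2 = 28.
No other feasible combination does better.

28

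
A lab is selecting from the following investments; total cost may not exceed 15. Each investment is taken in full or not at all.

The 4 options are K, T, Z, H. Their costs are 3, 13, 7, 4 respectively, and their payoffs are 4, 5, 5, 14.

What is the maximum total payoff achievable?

K + Z + H: cost 3 + 7 + 4 = 14 ≤ 15, payoff 4 + 5 + 14 = 23.
Z + H: cost 7 + 4 = 11 ≤ 15, payoff 5 + 14 = 19.
Best is K, Z, and H with total payoff 23.

23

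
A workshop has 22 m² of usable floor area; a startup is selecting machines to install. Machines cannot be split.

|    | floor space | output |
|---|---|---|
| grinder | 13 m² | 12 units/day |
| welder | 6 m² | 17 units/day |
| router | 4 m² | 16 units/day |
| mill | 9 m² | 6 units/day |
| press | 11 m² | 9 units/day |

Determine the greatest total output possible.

42

Allowing fractional choices, the relaxed optimum would be about 44.1, but machines are indivisible.
welder + router + mill: floor space 6 + 4 + 9 = 19 ≤ 22, output 17 + 16 + 6 = 39.
welder + router: floor space 6 + 4 = 10 ≤ 22, output 17 + 16 = 33.
welder + router + press: floor space 6 + 4 + 11 = 21 ≤ 22, output 17 + 16 + 9 = 42.
Best is welder, router, and press with total output 42.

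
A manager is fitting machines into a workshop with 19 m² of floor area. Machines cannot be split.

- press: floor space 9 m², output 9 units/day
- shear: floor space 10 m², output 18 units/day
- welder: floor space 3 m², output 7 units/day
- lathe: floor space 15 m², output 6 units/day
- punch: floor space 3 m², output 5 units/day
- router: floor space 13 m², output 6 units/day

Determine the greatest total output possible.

30

Treat it as a binary knapsack problem.
Allowing fractional choices, the relaxed optimum would be about 33.0, but machines are indivisible.
press + shear: floor space 9 + 10 = 19 ≤ 19, output 9 + 18 = 27.
shear + welder + punch: floor space 10 + 3 + 3 = 16 ≤ 19, output 18 + 7 + 5 = 30.
shear + welder: floor space 10 + 3 = 13 ≤ 19, output 18 + 7 = 25.
Best is shear, welder, and punch with total output 30.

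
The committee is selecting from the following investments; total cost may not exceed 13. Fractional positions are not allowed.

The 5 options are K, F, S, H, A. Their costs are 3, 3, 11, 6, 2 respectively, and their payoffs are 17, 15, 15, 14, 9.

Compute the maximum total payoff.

K + F + H: cost 3 + 3 + 6 = 12 ≤ 13, payoff 17 + 15 + 14 = 46.
K + F + A: cost 3 + 3 + 2 = 8 ≤ 13, payoff 17 + 15 + 9 = 41.
Best is K, F, and H with total payoff 46.

46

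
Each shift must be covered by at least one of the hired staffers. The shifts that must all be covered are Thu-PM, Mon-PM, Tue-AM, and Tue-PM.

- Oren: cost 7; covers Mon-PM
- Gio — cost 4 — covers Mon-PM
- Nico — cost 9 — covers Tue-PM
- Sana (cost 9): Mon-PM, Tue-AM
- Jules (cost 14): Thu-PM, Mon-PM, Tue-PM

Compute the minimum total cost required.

23

The greedy cost-per-new-shift heuristic would pick Gio, Jules, and Sana for 27, but a cheaper cover exists.
Choose Sana and Jules: together they cover Thu-PM, Mon-PM, Tue-AM, Tue-PM — every shift.
Total cost: 9 + 14 = 23.
No cover costs less than 23.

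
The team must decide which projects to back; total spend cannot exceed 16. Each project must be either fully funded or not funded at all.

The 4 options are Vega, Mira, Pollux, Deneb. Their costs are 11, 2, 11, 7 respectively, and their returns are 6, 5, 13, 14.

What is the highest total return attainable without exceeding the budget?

Allowing fractional choices, the relaxed optimum would be about 27.3, but projects are indivisible.
Mira + Pollux: cost 2 + 11 = 13 ≤ 16, return 5 + 13 = 18.
Deneb: cost 7 ≤ 16, return 14.
Mira + Deneb: cost 2 + 7 = 9 ≤ 16, return 5 + 14 = 19.
Best is Mira and Deneb with total return 19.

19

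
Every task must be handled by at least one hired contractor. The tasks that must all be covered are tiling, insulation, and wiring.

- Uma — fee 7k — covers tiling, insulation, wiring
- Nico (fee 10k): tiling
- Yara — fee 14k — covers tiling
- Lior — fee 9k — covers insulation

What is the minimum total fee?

Uma alone covers tiling, insulation, wiring — every task.
Total fee: 7.
No cover costs less than 7.

7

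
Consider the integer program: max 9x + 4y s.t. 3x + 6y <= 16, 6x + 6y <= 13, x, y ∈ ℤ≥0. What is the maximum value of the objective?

18

The continuous relaxation peaks at (2.17, 0) with value 19.50; rounding to a feasible lattice point costs some objective.
(x,y)=(2,0) is feasible, giving 18.
(x,y)=(1,1) is feasible, giving 13.
(x,y)=(1,0) is feasible, giving 9.
No feasible integer point exceeds 18.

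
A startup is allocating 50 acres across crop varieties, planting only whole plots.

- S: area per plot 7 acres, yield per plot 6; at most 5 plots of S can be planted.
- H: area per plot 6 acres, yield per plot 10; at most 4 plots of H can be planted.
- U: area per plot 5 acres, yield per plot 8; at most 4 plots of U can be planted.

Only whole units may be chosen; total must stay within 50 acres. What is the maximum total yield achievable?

72

Take 4×H and 4×U: area 44 ≤ 50, yield 4·10 + 4·8 = 72.
H has the best ratio (10/6) and is taken to its limit of 4; remaining capacity is filled optimally with the others.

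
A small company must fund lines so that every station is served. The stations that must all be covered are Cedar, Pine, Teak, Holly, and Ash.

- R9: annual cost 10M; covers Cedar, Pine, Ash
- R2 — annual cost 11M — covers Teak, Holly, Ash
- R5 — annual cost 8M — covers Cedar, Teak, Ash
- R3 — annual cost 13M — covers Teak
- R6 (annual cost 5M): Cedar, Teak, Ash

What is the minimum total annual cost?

This is an integer covering problem.
The greedy cost-per-new-station heuristic would pick R6, R9, and R2 for 26, but a cheaper cover exists.
Choose R9 and R2: together they cover Cedar, Pine, Teak, Holly, Ash — every station.
Total annual cost: 10 + 11 = 21.
No cover costs less than 21.

21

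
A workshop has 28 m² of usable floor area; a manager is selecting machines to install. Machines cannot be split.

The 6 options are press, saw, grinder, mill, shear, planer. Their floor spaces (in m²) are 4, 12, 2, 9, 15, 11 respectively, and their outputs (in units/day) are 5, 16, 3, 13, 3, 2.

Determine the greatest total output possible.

37

This is an integer program with binary decision variables.
Allowing fractional choices, the relaxed optimum would be about 37.2, but machines are indivisible.
press + saw + mill: floor space 4 + 12 + 9 = 25 ≤ 28, output 5 + 16 + 13 = 34.
saw + grinder + mill: floor space 12 + 2 + 9 = 23 ≤ 28, output 16 + 3 + 13 = 32.
press + saw + grinder + mill: floor space 4 + 12 + 2 + 9 = 27 ≤ 28, output 5 + 16 + 3 + 13 = 37.
Best is press, saw, grinder, and mill with total output 37.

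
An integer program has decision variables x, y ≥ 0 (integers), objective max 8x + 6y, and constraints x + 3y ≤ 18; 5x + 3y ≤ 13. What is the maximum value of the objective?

(x,y)=(0,4) is feasible, giving 24.
(x,y)=(0,3) is feasible, giving 18.
Maximum is 24 at (x,y)=(0,4).

24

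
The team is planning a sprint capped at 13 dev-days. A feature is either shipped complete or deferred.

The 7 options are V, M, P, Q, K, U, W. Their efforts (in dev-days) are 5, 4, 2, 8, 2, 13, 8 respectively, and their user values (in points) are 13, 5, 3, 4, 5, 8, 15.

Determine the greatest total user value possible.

Allowing fractional choices, the relaxed optimum would be about 29.2, but features are indivisible.
V + M + P + K: effort 5 + 4 + 2 + 2 = 13 ≤ 13, user value 13 + 5 + 3 + 5 = 26.
V + W: effort 5 + 8 = 13 ≤ 13, user value 13 + 15 = 28.
Best is V and W with total user value 28.

28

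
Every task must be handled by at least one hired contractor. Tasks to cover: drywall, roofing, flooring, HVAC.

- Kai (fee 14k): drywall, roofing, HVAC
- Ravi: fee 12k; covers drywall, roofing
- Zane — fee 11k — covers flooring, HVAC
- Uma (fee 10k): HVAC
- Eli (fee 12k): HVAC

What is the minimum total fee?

23

The greedy cost-per-new-task heuristic would pick Kai and Zane for 25, but a cheaper cover exists.
Choose Ravi and Zane: together they cover drywall, roofing, flooring, HVAC — every task.
Total fee: 12 + 11 = 23.
No cover costs less than 23.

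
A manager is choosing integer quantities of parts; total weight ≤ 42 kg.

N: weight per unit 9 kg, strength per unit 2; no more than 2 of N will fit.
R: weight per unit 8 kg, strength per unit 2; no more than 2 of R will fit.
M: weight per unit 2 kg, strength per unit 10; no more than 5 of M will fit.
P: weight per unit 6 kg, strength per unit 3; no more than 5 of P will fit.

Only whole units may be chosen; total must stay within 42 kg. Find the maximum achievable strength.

This is a bounded integer knapsack.
Take 5×M and 5×P: weight 40 ≤ 42, strength 5·10 + 5·3 = 65.
M has the best ratio (10/2) and is taken to its limit of 5; remaining capacity is filled optimally with the others.

65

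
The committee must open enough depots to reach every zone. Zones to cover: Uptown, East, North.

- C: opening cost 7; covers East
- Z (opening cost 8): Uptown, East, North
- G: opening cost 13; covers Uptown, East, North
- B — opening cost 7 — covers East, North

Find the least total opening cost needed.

Z alone covers Uptown, East, North — every zone.
Total opening cost: 8.

8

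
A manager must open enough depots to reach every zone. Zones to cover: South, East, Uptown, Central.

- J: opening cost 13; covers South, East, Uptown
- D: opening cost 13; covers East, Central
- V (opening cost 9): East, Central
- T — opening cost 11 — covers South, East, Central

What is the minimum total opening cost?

Choose J and V: together they cover South, East, Uptown, Central — every zone.
Total opening cost: 13 + 9 = 22.

22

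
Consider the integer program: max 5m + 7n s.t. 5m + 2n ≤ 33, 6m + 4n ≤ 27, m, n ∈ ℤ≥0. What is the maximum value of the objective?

42

(m,n)=(0,6) is feasible, giving 42.
(m,n)=(1,5) is feasible, giving 40.
(m,n)=(0,5) is feasible, giving 35.
Maximum is 42 at (m,n)=(0,6).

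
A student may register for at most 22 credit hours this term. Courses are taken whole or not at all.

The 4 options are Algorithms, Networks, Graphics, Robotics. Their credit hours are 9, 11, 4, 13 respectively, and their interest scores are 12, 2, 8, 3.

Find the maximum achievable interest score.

Allowing fractional choices, the relaxed optimum would be about 22.1, but courses are indivisible.
Algorithms + Networks: credit hours 9 + 11 = 20 ≤ 22, interest score 12 + 2 = 14.
Algorithms + Graphics: credit hours 9 + 4 = 13 ≤ 22, interest score 12 + 8 = 20.
Algorithms + Robotics: credit hours 9 + 13 = 22 ≤ 22, interest score 12 + 3 = 15.
Best is Algorithms and Graphics with total interest score 20.

20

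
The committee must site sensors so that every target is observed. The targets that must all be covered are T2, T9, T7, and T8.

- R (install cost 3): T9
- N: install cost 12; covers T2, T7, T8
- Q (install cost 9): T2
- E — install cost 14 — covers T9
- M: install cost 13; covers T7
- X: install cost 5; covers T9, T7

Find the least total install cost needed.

15

The greedy cost-per-new-target heuristic would pick X and N for 17, but a cheaper cover exists.
Choose R and N: together they cover T2, T9, T7, T8 — every target.
Total install cost: 3 + 12 = 15.
No cover costs less than 15.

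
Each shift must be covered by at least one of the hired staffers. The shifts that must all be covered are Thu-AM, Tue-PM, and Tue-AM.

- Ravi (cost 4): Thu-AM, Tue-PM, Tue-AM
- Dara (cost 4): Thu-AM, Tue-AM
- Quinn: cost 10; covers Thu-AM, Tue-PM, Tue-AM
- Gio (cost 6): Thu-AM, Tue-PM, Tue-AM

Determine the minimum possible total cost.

4

Ravi alone covers Thu-AM, Tue-PM, Tue-AM — every shift.
Total cost: 4.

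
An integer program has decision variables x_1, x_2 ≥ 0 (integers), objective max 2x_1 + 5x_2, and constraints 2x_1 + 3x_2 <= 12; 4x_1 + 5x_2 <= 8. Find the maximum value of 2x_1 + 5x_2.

5

(x_1,x_2)=(0,1) is feasible, giving 5.
(x_1,x_2)=(1,0) is feasible, giving 2.
(x_1,x_2)=(0,0) is feasible, giving 0.
Maximum is 5 at (x_1,x_2)=(0,1).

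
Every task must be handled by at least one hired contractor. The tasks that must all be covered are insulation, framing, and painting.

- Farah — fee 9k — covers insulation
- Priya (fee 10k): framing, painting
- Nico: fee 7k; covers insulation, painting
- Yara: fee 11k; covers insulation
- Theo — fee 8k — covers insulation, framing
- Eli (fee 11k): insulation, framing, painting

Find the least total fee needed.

Eli alone covers insulation, framing, painting — every task.
Total fee: 11.

11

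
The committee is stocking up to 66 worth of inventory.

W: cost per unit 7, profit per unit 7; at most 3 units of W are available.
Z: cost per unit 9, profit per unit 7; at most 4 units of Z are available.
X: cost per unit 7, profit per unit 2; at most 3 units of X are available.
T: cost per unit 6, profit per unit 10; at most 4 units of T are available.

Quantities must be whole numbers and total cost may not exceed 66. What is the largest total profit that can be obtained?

This is a bounded integer knapsack.
Take 2×W, 3×Z, and 4×T: cost 65 ≤ 66, profit 2·7 + 3·7 + 4·10 = 75.
T has the best ratio (10/6) and is taken to its limit of 4; remaining capacity is filled optimally with the others.

75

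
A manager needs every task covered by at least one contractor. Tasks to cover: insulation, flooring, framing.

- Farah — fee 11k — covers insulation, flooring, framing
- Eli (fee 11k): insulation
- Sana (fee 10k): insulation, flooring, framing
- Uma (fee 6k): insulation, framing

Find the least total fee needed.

10

The greedy cost-per-new-task heuristic would pick Uma and Sana for 16, but a cheaper cover exists.
Sana alone covers insulation, flooring, framing — every task.
Total fee: 10.
No cover costs less than 10.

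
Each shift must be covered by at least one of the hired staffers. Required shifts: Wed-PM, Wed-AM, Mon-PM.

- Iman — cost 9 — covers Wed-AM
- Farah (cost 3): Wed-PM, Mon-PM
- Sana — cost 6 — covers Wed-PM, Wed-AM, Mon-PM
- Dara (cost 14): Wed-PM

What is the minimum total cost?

6

The greedy cost-per-new-shift heuristic would pick Farah and Sana for 9, but a cheaper cover exists.
Sana alone covers Wed-PM, Wed-AM, Mon-PM — every shift.
Total cost: 6.
No cover costs less than 6.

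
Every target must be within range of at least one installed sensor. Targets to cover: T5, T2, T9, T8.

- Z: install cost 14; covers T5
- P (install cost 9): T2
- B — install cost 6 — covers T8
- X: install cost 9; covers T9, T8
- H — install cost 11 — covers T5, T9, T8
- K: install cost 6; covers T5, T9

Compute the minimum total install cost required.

The greedy cost-per-new-target heuristic would pick K, B, and P for 21, but a cheaper cover exists.
Choose P and H: together they cover T5, T2, T9, T8 — every target.
Total install cost: 9 + 11 = 20.
No cover costs less than 20.

20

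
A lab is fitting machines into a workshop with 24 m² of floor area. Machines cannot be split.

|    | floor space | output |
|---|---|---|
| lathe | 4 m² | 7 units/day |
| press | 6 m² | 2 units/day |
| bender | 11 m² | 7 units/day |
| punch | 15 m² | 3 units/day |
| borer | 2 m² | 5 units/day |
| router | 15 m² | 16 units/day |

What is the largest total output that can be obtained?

28

Take lathe, borer, and router: floor space 4 + 2 + 15 = 21 ≤ 24, output 7 + 5 + 16 = 28.
No other feasible combination does better.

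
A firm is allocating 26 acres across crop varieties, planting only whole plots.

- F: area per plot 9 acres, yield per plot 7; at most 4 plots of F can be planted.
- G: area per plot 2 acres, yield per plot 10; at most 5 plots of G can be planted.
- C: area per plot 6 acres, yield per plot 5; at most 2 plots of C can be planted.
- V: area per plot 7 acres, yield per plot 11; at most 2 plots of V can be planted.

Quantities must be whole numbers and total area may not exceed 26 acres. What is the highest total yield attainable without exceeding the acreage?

1×F, 5×G, and 1×V: area 26 ≤ 26, yield 1·7 + 5·10 + 1·11 = 68.
5×G and 2×V: area 24 ≤ 26, yield 5·10 + 2·11 = 72.
Best is 72.

72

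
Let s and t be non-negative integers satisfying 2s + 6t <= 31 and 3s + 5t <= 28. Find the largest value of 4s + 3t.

36

(s,t)=(9,0): 2·9+6·0=18≤31, 3·9+5·0=27≤28, objective 36.
(s,t)=(8,0): 2·8+6·0=16≤31, 3·8+5·0=24≤28, objective 32.
No feasible integer point exceeds 36.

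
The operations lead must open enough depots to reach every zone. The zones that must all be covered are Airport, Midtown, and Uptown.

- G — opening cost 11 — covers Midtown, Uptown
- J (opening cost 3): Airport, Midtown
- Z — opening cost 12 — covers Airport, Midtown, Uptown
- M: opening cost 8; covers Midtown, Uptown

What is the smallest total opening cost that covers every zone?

Choose J and M: together they cover Airport, Midtown, Uptown — every zone.
Total opening cost: 3 + 8 = 11.
No cover costs less than 11.

11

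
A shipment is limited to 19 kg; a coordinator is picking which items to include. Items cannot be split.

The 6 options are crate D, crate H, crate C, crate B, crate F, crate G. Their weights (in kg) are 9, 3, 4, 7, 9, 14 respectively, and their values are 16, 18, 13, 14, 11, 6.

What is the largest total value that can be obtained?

48

crate D + crate H + crate C: weight 9 + 3 + 4 = 16 ≤ 19, value 16 + 18 + 13 = 47.
crate D + crate H + crate B: weight 9 + 3 + 7 = 19 ≤ 19, value 16 + 18 + 14 = 48.
crate H + crate C + crate B: weight 3 + 4 + 7 = 14 ≤ 19, value 18 + 13 + 14 = 45.
Best is crate D, crate H, and crate B with total value 48.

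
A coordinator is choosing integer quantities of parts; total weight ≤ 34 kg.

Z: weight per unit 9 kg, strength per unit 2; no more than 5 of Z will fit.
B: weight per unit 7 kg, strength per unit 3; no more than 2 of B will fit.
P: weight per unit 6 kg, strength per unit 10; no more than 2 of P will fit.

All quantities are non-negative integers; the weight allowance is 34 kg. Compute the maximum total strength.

26

2×B and 2×P: weight 26 ≤ 34, strength 2·3 + 2·10 = 26.
1×Z, 1×B, and 2×P: weight 28 ≤ 34, strength 1·2 + 1·3 + 2·10 = 25.
Best is 26.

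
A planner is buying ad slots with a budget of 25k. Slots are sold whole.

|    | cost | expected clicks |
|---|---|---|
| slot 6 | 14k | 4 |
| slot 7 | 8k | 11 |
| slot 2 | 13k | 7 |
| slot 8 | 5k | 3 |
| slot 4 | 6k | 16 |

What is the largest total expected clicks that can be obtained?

This is an integer program with binary decision variables.
Take slot 7, slot 8, and slot 4: cost 8 + 5 + 6 = 19 ≤ 25, expected clicks 11 + 3 + 16 = 30.
No other feasible combination does better.

30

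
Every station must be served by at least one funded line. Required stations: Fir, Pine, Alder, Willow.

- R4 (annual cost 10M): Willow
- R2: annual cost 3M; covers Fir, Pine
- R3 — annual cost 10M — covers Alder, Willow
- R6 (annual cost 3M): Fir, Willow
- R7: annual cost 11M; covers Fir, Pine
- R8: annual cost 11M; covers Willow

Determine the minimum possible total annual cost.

This is a weighted set-cover instance.
The greedy cost-per-new-station heuristic would pick R2, R6, and R3 for 16, but a cheaper cover exists.
Choose R2 and R3: together they cover Fir, Pine, Alder, Willow — every station.
Total annual cost: 3 + 10 = 13.
No cover costs less than 13.

13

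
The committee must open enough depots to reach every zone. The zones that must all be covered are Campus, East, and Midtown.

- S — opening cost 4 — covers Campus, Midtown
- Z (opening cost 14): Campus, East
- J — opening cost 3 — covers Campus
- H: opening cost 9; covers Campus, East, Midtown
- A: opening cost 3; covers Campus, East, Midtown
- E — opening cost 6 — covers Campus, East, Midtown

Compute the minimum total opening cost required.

3

This is a weighted set-cover instance.
A alone covers Campus, East, Midtown — every zone.
Total opening cost: 3.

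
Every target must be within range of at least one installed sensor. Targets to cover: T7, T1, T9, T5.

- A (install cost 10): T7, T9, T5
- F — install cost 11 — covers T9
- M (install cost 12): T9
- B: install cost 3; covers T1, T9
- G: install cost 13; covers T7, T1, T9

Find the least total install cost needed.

This is a weighted set-cover instance.
Choose A and B: together they cover T7, T1, T9, T5 — every target.
Total install cost: 10 + 3 = 13.
No cover costs less than 13.

13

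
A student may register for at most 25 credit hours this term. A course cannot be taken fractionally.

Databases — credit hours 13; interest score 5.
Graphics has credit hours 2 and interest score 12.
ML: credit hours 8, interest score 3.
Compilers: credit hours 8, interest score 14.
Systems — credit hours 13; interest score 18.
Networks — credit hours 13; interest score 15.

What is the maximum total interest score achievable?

44

Graphics + Compilers + Networks: credit hours 2 + 8 + 13 = 23 ≤ 25, interest score 12 + 14 + 15 = 41.
Graphics + Compilers + Systems: credit hours 2 + 8 + 13 = 23 ≤ 25, interest score 12 + 14 + 18 = 44.
Best is Graphics, Compilers, and Systems with total interest score 44.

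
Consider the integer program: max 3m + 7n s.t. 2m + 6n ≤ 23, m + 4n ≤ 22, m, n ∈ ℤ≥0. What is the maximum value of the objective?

33

(m,n)=(11,0): 2·11+6·0=22≤23, 1·11+4·0=11≤22, objective 33.
(m,n)=(10,0): 2·10+6·0=20≤23, 1·10+4·0=10≤22, objective 30.
No feasible integer point exceeds 33.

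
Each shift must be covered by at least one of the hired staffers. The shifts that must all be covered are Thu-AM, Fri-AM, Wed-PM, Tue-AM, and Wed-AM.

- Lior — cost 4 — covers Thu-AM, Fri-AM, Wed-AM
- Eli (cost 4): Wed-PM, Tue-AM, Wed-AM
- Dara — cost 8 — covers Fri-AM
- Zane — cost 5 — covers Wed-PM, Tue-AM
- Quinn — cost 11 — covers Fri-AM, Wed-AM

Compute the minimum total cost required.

Choose Lior and Eli: together they cover Thu-AM, Fri-AM, Wed-PM, Tue-AM, Wed-AM — every shift.
Total cost: 4 + 4 = 8.
No cover costs less than 8.

8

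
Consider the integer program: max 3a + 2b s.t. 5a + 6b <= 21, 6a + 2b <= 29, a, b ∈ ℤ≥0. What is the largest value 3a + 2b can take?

(a,b)=(4,0) is feasible, giving 12.
(a,b)=(3,1) is feasible, giving 11.
Maximum is 12 at (a,b)=(4,0).

12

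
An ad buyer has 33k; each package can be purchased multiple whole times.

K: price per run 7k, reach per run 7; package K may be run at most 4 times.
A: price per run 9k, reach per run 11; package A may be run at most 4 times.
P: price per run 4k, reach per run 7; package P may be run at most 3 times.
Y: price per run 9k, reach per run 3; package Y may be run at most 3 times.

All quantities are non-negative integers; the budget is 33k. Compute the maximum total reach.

43

P has the best ratio (7/4); taking only P gives at most 3×7 = 21 (stopped by the supply cap of 3).
Mixing does better — 2×A and 3×P: price 30 ≤ 33, reach 2·11 + 3·7 = 43.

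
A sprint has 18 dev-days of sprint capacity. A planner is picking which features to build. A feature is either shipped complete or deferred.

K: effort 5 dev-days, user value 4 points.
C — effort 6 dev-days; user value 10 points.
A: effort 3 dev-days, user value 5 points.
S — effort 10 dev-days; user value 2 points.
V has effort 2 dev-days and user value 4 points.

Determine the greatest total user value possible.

Take K, C, A, and V: effort 5 + 6 + 3 + 2 = 16 ≤ 18, user value 4 + 10 + 5 + 4 = 23.
No other feasible combination does better.

23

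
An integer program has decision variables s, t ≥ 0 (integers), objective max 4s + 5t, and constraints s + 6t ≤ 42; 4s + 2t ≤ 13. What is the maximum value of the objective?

30

The continuous relaxation peaks at (0, 6.5) with value 32.50; rounding to a feasible lattice point costs some objective.
(s,t)=(0,6): 1·0+6·6=36≤42, 4·0+2·6=12≤13, objective 30.
(s,t)=(0,5): 1·0+6·5=30≤42, 4·0+2·5=10≤13, objective 25.
No feasible integer point exceeds 30.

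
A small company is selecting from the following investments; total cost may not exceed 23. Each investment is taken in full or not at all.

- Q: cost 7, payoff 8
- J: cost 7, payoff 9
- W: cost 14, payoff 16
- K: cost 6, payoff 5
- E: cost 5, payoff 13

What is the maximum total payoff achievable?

30

This is a 0-1 knapsack instance.
J + K + E: cost 7 + 6 + 5 = 18 ≤ 23, payoff 9 + 5 + 13 = 27.
W + E: cost 14 + 5 = 19 ≤ 23, payoff 16 + 13 = 29.
Q + J + E: cost 7 + 7 + 5 = 19 ≤ 23, payoff 8 + 9 + 13 = 30.
Best is Q, J, and E with total payoff 30.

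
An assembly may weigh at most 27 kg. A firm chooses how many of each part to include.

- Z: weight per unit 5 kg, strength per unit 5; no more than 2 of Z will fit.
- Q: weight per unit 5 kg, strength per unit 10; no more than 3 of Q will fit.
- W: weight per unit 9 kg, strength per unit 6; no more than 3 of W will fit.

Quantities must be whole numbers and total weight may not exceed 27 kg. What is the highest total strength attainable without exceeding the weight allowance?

2×Z and 3×Q: weight 25 ≤ 27, strength 2·5 + 3·10 = 40.
3×Q and 1×W: weight 24 ≤ 27, strength 3·10 + 1·6 = 36.
Best is 40.

40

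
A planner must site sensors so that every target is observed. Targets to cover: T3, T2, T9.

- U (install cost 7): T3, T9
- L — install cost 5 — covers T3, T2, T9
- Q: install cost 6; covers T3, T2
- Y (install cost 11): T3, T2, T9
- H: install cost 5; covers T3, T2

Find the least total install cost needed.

5

This is an integer covering problem.
L alone covers T3, T2, T9 — every target.
Total install cost: 5.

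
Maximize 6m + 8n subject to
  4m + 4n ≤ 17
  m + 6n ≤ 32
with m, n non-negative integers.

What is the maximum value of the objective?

32

Relaxing integrality, the LP optimum is 34.00 at (m,n) = (0, 4.25), which is not an integer point.
(m,n)=(0,4): 4·0+4·4=16≤17, 1·0+6·4=24≤32, objective 32.
(m,n)=(1,3): 4·1+4·3=16≤17, 1·1+6·3=19≤32, objective 30.
(m,n)=(0,3): 4·0+4·3=12≤17, 1·0+6·3=18≤32, objective 24.
No feasible integer point exceeds 32.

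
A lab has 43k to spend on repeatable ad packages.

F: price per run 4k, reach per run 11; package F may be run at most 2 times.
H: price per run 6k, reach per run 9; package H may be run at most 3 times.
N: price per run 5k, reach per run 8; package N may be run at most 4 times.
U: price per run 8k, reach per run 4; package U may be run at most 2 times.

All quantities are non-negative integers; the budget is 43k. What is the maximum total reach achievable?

This is a bounded integer knapsack.
F has the best ratio (11/4); taking only F gives at most 2×11 = 22 (stopped by the supply cap of 2).
Mixing does better — 2×F, 3×H, and 3×N: price 41 ≤ 43, reach 2·11 + 3·9 + 3·8 = 73.

73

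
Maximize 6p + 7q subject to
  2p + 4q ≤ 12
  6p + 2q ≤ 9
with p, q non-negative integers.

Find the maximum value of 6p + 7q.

(p,q)=(0,3): 2·0+4·3=12≤12, 6·0+2·3=6≤9, objective 21.
(p,q)=(0,2): 2·0+4·2=8≤12, 6·0+2·2=4≤9, objective 14.
No feasible integer point exceeds 21.

21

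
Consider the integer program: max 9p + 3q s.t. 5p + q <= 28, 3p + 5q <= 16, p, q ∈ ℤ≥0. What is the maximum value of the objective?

45

The continuous relaxation peaks at (5.33, 0) with value 48.00; rounding to a feasible lattice point costs some objective.
(p,q)=(5,0): 5·5+1·0=25≤28, 3·5+5·0=15≤16, objective 45.
(p,q)=(4,0): 5·4+1·0=20≤28, 3·4+5·0=12≤16, objective 36.
No feasible integer point exceeds 45.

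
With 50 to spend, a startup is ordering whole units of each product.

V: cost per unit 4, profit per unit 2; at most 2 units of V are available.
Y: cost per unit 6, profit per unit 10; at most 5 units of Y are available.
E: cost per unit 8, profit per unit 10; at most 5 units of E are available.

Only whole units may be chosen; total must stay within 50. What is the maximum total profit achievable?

72

Y has the best ratio (10/6); taking only Y gives at most 5×10 = 50 (stopped by the supply cap of 5).
Mixing does better — 1×V, 5×Y, and 2×E: cost 50 ≤ 50, profit 1·2 + 5·10 + 2·10 = 72.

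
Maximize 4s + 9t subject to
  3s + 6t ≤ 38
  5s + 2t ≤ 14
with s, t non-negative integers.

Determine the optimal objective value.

54

Relaxing integrality, the LP optimum is 57.00 at (s,t) = (0, 6.33), which is not an integer point.
(s,t)=(0,6): 3·0+6·6=36≤38, 5·0+2·6=12≤14, objective 54.
(s,t)=(0,5): 3·0+6·5=30≤38, 5·0+2·5=10≤14, objective 45.
Maximum is 54 at (s,t)=(0,6).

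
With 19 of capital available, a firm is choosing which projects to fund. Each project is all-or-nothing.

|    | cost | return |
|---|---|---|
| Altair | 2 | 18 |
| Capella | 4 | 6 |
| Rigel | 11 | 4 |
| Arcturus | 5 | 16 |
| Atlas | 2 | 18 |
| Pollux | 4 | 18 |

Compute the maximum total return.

Allowing fractional choices, the relaxed optimum would be about 76.7, but projects are indivisible.
Altair + Capella + Arcturus + Atlas + Pollux: cost 2 + 4 + 5 + 2 + 4 = 17 ≤ 19, return 18 + 6 + 16 + 18 + 18 = 76.
Altair + Arcturus + Atlas + Pollux: cost 2 + 5 + 2 + 4 = 13 ≤ 19, return 18 + 16 + 18 + 18 = 70.
Altair + Capella + Atlas + Pollux: cost 2 + 4 + 2 + 4 = 12 ≤ 19, return 18 + 6 + 18 + 18 = 60.
Best is Altair, Capella, Arcturus, Atlas, and Pollux with total return 76.

76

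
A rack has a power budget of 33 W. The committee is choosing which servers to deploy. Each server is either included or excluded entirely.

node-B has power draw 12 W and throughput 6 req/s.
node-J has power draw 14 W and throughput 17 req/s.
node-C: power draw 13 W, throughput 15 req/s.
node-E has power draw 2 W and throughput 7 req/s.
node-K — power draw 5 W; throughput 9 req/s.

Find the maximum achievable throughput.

Allowing fractional choices, the relaxed optimum would be about 46.8, but servers are indivisible.
node-B + node-J + node-E + node-K: power draw 12 + 14 + 2 + 5 = 33 ≤ 33, throughput 6 + 17 + 7 + 9 = 39.
node-J + node-C + node-E: power draw 14 + 13 + 2 = 29 ≤ 33, throughput 17 + 15 + 7 = 39.
node-J + node-C + node-K: power draw 14 + 13 + 5 = 32 ≤ 33, throughput 17 + 15 + 9 = 41.
Best is node-J, node-C, and node-K with total throughput 41.

41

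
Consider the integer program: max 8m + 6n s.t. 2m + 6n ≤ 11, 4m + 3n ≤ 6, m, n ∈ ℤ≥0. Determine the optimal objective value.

8

The continuous relaxation peaks at (1.5, 0) with value 12.00; rounding to a feasible lattice point costs some objective.
(m,n)=(1,0) is feasible, giving 8.
(m,n)=(0,1) is feasible, giving 6.
(m,n)=(0,0) is feasible, giving 0.
The best lattice point is (1,0), giving 8.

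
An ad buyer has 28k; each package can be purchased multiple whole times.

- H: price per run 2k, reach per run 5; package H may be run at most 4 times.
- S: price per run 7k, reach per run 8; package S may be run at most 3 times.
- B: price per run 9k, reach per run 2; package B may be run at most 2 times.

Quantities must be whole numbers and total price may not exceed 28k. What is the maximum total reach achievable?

H has the best ratio (5/2); taking only H gives at most 4×5 = 20 (stopped by the supply cap of 4).
Mixing does better — 3×H and 3×S: price 27 ≤ 28, reach 3·5 + 3·8 = 39.

39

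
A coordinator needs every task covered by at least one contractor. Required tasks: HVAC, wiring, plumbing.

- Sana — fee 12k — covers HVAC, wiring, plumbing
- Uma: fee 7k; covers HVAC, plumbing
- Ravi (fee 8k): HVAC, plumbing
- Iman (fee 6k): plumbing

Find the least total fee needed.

12

Sana alone covers HVAC, wiring, plumbing — every task.
Total fee: 12.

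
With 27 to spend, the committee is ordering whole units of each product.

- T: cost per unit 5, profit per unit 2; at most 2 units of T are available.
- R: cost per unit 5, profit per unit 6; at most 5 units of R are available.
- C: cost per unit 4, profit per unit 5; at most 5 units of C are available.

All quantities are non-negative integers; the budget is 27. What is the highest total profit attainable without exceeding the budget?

33

3×R and 3×C: cost 27 ≤ 27, profit 3·6 + 3·5 = 33.
2×R and 4×C: cost 26 ≤ 27, profit 2·6 + 4·5 = 32.
Best is 33.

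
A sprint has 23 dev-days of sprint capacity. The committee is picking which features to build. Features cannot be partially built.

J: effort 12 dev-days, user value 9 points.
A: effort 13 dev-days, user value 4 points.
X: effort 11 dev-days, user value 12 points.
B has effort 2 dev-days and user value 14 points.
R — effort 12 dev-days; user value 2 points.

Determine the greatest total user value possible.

Allowing fractional choices, the relaxed optimum would be about 33.5, but features are indivisible.
X + B: effort 11 + 2 = 13 ≤ 23, user value 12 + 14 = 26.
J + B: effort 12 + 2 = 14 ≤ 23, user value 9 + 14 = 23.
Best is X and B with total user value 26.

26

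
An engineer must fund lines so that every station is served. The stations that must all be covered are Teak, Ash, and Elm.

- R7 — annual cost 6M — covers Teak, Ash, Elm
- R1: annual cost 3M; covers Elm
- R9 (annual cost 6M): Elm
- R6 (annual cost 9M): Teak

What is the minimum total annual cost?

6

This is a weighted set-cover instance.
R7 alone covers Teak, Ash, Elm — every station.
Total annual cost: 6.
No cover costs less than 6.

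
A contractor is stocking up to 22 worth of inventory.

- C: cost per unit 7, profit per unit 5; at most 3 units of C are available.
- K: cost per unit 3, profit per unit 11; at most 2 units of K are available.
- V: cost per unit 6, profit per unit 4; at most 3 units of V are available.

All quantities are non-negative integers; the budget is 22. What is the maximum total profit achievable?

This is a bounded integer knapsack.
Take 2×C and 2×K: cost 20 ≤ 22, profit 2·5 + 2·11 = 32.
K has the best ratio (11/3) and is taken to its limit of 2; remaining capacity is filled optimally with the others.

32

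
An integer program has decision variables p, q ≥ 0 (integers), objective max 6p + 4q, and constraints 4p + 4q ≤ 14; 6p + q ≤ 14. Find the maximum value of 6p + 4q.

16

Relaxing integrality, the LP optimum is 18.20 at (p,q) = (2.1, 1.4), which is not an integer point.
(p,q)=(2,1) is feasible, giving 16.
(p,q)=(1,2) is feasible, giving 14.
(p,q)=(2,0) is feasible, giving 12.
Maximum is 16 at (p,q)=(2,1).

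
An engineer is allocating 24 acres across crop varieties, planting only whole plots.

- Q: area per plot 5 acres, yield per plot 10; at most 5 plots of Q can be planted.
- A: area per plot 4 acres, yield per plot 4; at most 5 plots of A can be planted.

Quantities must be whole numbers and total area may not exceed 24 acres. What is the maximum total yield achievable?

Q has the best ratio (10/5); taking only Q gives at most 4×10 = 40 (stopped by the area limit).
Mixing does better — 4×Q and 1×A: area 24 ≤ 24, yield 4·10 + 1·4 = 44.

44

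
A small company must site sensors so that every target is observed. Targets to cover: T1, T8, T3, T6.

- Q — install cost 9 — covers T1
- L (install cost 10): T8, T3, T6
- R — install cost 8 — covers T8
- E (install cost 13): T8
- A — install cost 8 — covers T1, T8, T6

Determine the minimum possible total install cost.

18

This is an integer covering problem.
Choose L and A: together they cover T1, T8, T3, T6 — every target.
Total install cost: 10 + 8 = 18.
No cover costs less than 18.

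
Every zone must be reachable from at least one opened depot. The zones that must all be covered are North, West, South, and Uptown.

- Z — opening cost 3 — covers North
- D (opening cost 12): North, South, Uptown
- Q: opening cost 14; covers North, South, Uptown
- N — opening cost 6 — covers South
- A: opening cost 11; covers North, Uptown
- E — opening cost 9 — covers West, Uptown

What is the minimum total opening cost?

Choose Z, N, and E: together they cover North, West, South, Uptown — every zone.
Total opening cost: 3 + 6 + 9 = 18.
No cover costs less than 18.

18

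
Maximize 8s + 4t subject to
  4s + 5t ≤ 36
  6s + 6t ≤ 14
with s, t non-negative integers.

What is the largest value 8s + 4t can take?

16

(s,t)=(2,0): 4·2+5·0=8≤36, 6·2+6·0=12≤14, objective 16.
(s,t)=(1,1): 4·1+5·1=9≤36, 6·1+6·1=12≤14, objective 12.
(s,t)=(1,0): 4·1+5·0=4≤36, 6·1+6·0=6≤14, objective 8.
Maximum is 16 at (s,t)=(2,0).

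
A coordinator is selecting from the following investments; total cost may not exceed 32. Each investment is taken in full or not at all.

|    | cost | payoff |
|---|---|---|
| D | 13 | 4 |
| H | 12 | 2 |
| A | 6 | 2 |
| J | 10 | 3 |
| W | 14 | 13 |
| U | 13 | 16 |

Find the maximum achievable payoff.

D + A + U: cost 13 + 6 + 13 = 32 ≤ 32, payoff 4 + 2 + 16 = 22.
W + U: cost 14 + 13 = 27 ≤ 32, payoff 13 + 16 = 29.
Best is W and U with total payoff 29.

29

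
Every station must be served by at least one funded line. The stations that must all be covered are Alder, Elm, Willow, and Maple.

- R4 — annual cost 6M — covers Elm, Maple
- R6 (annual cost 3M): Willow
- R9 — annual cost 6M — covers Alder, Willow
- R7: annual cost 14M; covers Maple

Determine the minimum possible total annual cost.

12

The greedy cost-per-new-station heuristic would pick R4, R6, and R9 for 15, but a cheaper cover exists.
Choose R4 and R9: together they cover Alder, Elm, Willow, Maple — every station.
Total annual cost: 6 + 6 = 12.
No cover costs less than 12.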